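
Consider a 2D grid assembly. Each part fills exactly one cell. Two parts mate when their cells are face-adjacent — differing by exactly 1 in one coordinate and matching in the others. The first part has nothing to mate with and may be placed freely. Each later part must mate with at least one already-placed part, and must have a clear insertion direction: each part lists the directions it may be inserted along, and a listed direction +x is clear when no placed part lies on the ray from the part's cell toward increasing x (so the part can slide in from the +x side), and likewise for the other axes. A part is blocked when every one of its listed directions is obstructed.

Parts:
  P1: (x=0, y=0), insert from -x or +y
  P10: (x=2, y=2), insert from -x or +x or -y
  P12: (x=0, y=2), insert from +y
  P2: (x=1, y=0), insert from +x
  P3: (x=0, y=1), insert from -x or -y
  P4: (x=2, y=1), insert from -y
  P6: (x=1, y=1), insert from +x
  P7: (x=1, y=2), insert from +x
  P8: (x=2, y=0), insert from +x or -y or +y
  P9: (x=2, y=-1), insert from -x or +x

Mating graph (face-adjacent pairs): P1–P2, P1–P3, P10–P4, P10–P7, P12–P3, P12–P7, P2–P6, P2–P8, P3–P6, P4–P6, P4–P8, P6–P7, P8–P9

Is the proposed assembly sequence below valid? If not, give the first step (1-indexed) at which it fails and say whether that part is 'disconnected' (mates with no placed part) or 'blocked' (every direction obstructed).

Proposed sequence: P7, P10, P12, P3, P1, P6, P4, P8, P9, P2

Invalid at step 10 (blocked)

1. P7@(1, 2) [+x clear] — {P7}
2. P10@(2, 2) [+x clear] — {P10, P7}
3. P12@(0, 2) [+y clear] — {P10, P12, P7}
4. P3@(0, 1) [-x clear] — {P10, P12, P3, P7}
5. P1@(0, 0) [-x clear] — {P1, P10, P12, P3, P7}
6. P6@(1, 1) [+x clear] — {P1, P10, P12, P3, P6, P7}
7. P4@(2, 1) [-y clear] — {P1, P10, P12, P3, P4, P6, P7}
8. P8@(2, 0) [+x clear] — {P1, P10, P12, P3, P4, P6, P7, P8}
9. P9@(2, -1) [-x clear] — {P1, P10, P12, P3, P4, P6, P7, P8, P9}
10. P2@(1, 0) — +x all obstructed ⇒ blocked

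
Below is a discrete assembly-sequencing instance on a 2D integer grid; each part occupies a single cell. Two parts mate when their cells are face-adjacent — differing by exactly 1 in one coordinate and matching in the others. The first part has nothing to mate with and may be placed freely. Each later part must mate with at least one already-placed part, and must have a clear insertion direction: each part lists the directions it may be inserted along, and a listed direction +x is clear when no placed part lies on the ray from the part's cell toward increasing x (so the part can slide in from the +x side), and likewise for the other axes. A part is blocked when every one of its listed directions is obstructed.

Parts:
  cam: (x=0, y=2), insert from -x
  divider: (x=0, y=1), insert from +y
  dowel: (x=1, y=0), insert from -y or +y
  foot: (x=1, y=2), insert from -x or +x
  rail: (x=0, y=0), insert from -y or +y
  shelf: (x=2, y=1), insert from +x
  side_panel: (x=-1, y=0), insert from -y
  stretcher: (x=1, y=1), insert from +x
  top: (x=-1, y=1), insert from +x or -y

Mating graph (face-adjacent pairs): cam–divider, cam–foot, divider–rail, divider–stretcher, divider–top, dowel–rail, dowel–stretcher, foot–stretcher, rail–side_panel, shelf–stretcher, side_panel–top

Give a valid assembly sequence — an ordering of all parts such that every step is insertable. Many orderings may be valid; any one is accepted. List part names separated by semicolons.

side_panel; rail; dowel; top; stretcher; foot; divider; cam; shelf

1. side_panel@(-1, 0) [-y clear] — {side_panel}
2. rail@(0, 0) [-y clear] — {rail, side_panel}
3. dowel@(1, 0) [-y clear] — {dowel, rail, side_panel}
4. top@(-1, 1) [+x clear] — {dowel, rail, side_panel, top}
5. stretcher@(1, 1) [+x clear] — {dowel, rail, side_panel, stretcher, top}
6. foot@(1, 2) [-x clear] — {dowel, foot, rail, side_panel, stretcher, top}
7. divider@(0, 1) [+y clear] — {divider, dowel, foot, rail, side_panel, stretcher, top}
8. cam@(0, 2) [-x clear] — {cam, divider, dowel, foot, rail, side_panel, stretcher, top}
9. shelf@(2, 1) [+x clear] — {cam, divider, dowel, foot, rail, shelf, side_panel, stretcher, top}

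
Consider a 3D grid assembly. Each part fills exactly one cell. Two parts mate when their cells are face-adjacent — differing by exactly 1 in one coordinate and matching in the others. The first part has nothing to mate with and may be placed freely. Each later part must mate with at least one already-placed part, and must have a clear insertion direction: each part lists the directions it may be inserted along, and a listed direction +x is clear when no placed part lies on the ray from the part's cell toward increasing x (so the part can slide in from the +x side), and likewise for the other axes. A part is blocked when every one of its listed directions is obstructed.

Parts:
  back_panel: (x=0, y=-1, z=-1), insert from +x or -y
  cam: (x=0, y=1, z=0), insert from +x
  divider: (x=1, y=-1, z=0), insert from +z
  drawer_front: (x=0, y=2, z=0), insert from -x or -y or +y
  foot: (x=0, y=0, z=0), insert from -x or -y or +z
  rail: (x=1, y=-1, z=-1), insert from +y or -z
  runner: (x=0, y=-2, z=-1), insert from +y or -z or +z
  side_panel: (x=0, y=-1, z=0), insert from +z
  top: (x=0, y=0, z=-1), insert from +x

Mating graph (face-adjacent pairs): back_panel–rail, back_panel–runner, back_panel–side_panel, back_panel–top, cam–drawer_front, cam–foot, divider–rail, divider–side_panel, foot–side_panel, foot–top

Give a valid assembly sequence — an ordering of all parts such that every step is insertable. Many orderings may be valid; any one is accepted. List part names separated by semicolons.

side_panel; foot; top; cam; divider; rail; drawer_front; back_panel; runner

1. side_panel@(0, -1, 0) [+z clear] — {side_panel}
2. foot@(0, 0, 0) [-x clear] — {foot, side_panel}
3. top@(0, 0, -1) [+x clear] — {foot, side_panel, top}
4. cam@(0, 1, 0) [+x clear] — {cam, foot, side_panel, top}
5. divider@(1, -1, 0) [+z clear] — {cam, divider, foot, side_panel, top}
6. rail@(1, -1, -1) [+y clear] — {cam, divider, foot, rail, side_panel, top}
7. drawer_front@(0, 2, 0) [-x clear] — {cam, divider, drawer_front, foot, rail, side_panel, top}
8. back_panel@(0, -1, -1) [-y clear] — {back_panel, cam, divider, drawer_front, foot, rail, side_panel, top}
9. runner@(0, -2, -1) [-z clear] — {back_panel, cam, divider, drawer_front, foot, rail, runner, side_panel, top}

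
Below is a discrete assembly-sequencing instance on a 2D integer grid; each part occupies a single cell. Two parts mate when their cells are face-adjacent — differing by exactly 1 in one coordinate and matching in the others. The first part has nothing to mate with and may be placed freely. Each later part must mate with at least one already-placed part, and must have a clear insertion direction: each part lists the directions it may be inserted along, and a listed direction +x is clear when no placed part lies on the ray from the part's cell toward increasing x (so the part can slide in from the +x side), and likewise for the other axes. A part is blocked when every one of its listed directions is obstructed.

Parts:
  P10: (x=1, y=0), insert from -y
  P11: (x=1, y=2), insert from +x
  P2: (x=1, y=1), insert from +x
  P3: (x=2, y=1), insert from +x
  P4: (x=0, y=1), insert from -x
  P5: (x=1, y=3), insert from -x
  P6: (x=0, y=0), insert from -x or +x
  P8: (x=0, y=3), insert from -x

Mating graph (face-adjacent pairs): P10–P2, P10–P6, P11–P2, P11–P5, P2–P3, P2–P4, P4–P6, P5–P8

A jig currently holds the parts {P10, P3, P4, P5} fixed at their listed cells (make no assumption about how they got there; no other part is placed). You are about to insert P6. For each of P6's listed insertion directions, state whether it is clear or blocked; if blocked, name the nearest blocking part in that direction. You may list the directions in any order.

+x: blocked by P10; -x: clear

-x: ray from P6(0, 0) has no placed part ⇒ clear
+x: nearest on ray is P10@(1, 0) ⇒ blocked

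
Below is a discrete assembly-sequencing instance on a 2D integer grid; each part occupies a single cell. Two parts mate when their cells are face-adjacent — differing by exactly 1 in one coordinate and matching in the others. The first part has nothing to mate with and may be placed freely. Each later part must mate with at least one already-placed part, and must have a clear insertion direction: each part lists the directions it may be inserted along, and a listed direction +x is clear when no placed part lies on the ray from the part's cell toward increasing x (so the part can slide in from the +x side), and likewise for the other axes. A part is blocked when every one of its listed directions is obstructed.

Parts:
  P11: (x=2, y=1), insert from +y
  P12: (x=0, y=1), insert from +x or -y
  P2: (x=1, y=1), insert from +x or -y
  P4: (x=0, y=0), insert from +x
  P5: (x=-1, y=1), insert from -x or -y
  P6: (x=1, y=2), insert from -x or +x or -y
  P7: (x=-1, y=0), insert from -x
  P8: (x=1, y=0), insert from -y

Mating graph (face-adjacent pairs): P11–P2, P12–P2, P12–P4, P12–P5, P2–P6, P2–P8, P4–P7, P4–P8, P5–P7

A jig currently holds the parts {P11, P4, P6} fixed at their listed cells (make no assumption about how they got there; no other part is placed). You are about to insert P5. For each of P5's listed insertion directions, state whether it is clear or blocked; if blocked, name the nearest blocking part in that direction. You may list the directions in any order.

-x: ray from P5(-1, 1) has no placed part ⇒ clear
-y: ray from P5(-1, 1) has no placed part ⇒ clear

-x: clear; -y: clear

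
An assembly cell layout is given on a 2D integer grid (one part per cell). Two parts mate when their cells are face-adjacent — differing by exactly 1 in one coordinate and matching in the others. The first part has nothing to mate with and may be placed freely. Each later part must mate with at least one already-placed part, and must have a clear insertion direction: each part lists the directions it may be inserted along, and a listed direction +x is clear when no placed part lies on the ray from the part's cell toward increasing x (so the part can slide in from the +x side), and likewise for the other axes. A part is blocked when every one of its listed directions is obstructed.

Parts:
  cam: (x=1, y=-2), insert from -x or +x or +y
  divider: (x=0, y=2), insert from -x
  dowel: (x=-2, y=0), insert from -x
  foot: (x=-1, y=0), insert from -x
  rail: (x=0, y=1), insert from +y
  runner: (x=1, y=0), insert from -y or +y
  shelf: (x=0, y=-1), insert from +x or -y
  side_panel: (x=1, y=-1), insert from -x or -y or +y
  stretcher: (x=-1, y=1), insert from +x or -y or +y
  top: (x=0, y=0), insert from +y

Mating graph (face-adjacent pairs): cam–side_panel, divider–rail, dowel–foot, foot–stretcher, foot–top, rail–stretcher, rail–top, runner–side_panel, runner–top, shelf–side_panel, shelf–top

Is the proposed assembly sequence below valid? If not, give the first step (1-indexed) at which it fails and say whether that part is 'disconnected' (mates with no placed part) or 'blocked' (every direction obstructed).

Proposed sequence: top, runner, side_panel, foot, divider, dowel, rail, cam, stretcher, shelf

Invalid at step 5 (disconnected)

1. top@(0, 0) [+y clear] — {top}
2. runner@(1, 0) [-y clear] — {runner, top}
3. side_panel@(1, -1) [-x clear] — {runner, side_panel, top}
4. foot@(-1, 0) [-x clear] — {foot, runner, side_panel, top}
5. divider@(0, 2) — no placed neighbour ⇒ disconnected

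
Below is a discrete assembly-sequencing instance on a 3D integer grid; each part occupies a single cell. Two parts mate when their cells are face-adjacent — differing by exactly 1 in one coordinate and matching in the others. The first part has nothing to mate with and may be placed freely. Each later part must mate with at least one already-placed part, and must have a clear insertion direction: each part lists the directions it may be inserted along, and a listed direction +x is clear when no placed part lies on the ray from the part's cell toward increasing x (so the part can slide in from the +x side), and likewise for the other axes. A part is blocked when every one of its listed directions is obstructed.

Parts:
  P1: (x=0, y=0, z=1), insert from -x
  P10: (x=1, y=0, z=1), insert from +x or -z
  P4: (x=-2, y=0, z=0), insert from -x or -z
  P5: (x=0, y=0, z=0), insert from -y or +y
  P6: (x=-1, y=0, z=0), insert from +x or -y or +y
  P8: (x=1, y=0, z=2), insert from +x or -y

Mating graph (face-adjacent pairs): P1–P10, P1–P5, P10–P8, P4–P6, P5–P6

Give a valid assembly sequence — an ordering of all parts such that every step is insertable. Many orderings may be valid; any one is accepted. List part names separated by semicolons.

P8; P10; P1; P5; P6; P4

1. P8@(1, 0, 2) [+x clear] — {P8}
2. P10@(1, 0, 1) [+x clear] — {P10, P8}
3. P1@(0, 0, 1) [-x clear] — {P1, P10, P8}
4. P5@(0, 0, 0) [-y clear] — {P1, P10, P5, P8}
5. P6@(-1, 0, 0) [-y clear] — {P1, P10, P5, P6, P8}
6. P4@(-2, 0, 0) [-x clear] — {P1, P10, P4, P5, P6, P8}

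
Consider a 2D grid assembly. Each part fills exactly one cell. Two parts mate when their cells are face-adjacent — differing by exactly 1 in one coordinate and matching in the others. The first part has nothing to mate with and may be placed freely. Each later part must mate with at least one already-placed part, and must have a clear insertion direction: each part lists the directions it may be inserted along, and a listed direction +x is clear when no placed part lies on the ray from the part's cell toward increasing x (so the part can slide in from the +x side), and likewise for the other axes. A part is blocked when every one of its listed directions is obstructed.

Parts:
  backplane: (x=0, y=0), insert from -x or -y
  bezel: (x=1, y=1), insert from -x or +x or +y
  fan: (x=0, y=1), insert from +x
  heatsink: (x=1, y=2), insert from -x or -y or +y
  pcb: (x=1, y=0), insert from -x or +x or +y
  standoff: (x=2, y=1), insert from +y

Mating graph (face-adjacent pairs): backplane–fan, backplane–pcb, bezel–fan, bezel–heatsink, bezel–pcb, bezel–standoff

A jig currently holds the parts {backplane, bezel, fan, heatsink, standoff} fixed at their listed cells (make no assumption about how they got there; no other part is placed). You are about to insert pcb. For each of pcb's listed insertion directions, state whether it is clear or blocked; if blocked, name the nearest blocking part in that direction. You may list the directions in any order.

-x: nearest on ray is backplane@(0, 0) ⇒ blocked
+x: ray from pcb(1, 0) has no placed part ⇒ clear
+y: nearest on ray is bezel@(1, 1) ⇒ blocked

+x: clear; +y: blocked by bezel; -x: blocked by backplane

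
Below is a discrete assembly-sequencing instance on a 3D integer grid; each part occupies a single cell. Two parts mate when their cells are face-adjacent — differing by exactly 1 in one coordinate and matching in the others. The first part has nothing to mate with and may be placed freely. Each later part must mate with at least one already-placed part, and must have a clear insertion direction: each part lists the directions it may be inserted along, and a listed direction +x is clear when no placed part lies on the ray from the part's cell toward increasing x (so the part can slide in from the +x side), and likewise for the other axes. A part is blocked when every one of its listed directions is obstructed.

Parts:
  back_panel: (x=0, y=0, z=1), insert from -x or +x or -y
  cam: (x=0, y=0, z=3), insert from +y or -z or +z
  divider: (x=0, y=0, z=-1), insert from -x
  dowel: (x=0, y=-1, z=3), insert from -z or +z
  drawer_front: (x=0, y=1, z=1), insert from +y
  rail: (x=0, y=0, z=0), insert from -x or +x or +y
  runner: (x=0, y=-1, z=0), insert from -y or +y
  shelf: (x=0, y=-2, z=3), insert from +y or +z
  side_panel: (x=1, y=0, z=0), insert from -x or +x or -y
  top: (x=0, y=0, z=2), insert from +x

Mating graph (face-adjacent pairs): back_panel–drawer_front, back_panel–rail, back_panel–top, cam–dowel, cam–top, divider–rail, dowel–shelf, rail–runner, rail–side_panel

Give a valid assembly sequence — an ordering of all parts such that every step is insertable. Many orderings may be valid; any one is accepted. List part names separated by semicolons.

1. rail@(0, 0, 0) [-x clear] — {rail}
2. runner@(0, -1, 0) [-y clear] — {rail, runner}
3. side_panel@(1, 0, 0) [+x clear] — {rail, runner, side_panel}
4. back_panel@(0, 0, 1) [-x clear] — {back_panel, rail, runner, side_panel}
5. drawer_front@(0, 1, 1) [+y clear] — {back_panel, drawer_front, rail, runner, side_panel}
6. top@(0, 0, 2) [+x clear] — {back_panel, drawer_front, rail, runner, side_panel, top}
7. cam@(0, 0, 3) [+y clear] — {back_panel, cam, drawer_front, rail, runner, side_panel, top}
8. dowel@(0, -1, 3) [+z clear] — {back_panel, cam, dowel, drawer_front, rail, runner, side_panel, top}
9. shelf@(0, -2, 3) [+z clear] — {back_panel, cam, dowel, drawer_front, rail, runner, shelf, side_panel, top}
10. divider@(0, 0, -1) [-x clear] — {back_panel, cam, divider, dowel, drawer_front, rail, runner, shelf, side_panel, top}

rail; runner; side_panel; back_panel; drawer_front; top; cam; dowel; shelf; divider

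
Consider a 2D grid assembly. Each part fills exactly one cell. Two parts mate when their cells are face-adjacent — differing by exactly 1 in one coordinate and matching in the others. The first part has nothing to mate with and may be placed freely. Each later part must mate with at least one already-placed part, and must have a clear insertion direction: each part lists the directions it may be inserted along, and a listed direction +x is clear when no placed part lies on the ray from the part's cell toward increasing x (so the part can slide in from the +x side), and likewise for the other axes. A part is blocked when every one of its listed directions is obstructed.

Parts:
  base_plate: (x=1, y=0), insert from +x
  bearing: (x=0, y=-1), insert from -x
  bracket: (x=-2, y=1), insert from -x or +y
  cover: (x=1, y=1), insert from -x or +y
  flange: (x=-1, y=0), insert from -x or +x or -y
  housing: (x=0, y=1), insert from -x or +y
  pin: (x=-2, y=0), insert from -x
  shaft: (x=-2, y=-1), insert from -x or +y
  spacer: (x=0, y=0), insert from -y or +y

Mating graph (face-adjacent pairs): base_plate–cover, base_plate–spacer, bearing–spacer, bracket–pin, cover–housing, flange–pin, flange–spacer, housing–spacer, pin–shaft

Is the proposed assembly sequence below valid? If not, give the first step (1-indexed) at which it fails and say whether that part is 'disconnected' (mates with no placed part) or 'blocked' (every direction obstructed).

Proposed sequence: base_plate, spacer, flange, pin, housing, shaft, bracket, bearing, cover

Invalid at step 8 (blocked)

1. base_plate@(1, 0) [+x clear] — {base_plate}
2. spacer@(0, 0) [-y clear] — {base_plate, spacer}
3. flange@(-1, 0) [-x clear] — {base_plate, flange, spacer}
4. pin@(-2, 0) [-x clear] — {base_plate, flange, pin, spacer}
5. housing@(0, 1) [-x clear] — {base_plate, flange, housing, pin, spacer}
6. shaft@(-2, -1) [-x clear] — {base_plate, flange, housing, pin, shaft, spacer}
7. bracket@(-2, 1) [-x clear] — {base_plate, bracket, flange, housing, pin, shaft, spacer}
8. bearing@(0, -1) — -x all obstructed ⇒ blocked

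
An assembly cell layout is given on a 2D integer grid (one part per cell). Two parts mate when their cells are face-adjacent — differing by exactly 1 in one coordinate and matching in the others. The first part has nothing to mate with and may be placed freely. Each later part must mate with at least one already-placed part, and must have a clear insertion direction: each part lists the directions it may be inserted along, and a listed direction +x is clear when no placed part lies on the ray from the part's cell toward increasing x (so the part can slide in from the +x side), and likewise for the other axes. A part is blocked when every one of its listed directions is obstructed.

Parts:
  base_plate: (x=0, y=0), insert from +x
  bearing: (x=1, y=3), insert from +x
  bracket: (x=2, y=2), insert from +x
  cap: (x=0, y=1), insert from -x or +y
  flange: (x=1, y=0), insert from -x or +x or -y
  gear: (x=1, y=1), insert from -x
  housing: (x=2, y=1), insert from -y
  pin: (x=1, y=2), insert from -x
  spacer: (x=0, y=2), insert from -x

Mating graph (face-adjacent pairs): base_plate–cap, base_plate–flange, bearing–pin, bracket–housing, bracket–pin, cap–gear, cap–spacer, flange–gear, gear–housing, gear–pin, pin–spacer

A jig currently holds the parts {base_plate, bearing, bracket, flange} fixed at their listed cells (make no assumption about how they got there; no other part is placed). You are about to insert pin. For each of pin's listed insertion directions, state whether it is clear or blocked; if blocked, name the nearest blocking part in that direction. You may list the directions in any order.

-x: clear

-x: ray from pin(1, 2) has no placed part ⇒ clear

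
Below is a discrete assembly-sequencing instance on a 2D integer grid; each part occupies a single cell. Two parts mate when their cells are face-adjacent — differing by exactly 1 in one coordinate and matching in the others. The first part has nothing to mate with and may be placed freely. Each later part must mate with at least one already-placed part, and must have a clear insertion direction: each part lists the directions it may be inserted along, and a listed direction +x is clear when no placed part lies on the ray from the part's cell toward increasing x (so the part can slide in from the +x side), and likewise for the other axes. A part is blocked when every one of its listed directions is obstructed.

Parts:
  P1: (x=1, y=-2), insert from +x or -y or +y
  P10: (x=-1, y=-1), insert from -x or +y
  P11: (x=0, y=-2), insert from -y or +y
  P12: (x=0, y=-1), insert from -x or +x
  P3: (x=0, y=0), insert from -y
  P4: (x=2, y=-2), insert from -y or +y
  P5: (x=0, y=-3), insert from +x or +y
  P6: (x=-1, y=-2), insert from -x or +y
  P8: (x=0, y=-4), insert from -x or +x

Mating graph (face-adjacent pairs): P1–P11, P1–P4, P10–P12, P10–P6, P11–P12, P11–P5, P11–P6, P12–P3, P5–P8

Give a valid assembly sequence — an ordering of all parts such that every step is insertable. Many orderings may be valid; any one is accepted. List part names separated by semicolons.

1. P3@(0, 0) [-y clear] — {P3}
2. P12@(0, -1) [-x clear] — {P12, P3}
3. P10@(-1, -1) [-x clear] — {P10, P12, P3}
4. P6@(-1, -2) [-x clear] — {P10, P12, P3, P6}
5. P11@(0, -2) [-y clear] — {P10, P11, P12, P3, P6}
6. P1@(1, -2) [+x clear] — {P1, P10, P11, P12, P3, P6}
7. P4@(2, -2) [-y clear] — {P1, P10, P11, P12, P3, P4, P6}
8. P5@(0, -3) [+x clear] — {P1, P10, P11, P12, P3, P4, P5, P6}
9. P8@(0, -4) [-x clear] — {P1, P10, P11, P12, P3, P4, P5, P6, P8}

P3; P12; P10; P6; P11; P1; P4; P5; P8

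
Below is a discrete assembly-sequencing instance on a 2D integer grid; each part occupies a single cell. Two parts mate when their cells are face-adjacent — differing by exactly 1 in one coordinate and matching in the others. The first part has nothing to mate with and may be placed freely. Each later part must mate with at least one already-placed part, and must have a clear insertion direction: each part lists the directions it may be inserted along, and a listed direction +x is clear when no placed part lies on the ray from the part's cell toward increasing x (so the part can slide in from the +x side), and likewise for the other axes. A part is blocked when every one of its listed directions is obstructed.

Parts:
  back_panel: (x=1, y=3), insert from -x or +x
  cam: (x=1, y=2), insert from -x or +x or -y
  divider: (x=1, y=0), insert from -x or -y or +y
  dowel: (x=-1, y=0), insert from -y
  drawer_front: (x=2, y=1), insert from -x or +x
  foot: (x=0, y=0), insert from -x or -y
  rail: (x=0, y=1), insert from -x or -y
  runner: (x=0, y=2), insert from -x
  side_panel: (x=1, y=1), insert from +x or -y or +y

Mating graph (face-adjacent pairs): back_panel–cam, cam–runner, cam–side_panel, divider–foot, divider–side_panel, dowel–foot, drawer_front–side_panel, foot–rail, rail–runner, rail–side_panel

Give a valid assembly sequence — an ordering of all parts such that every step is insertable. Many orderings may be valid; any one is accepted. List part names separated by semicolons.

1. foot@(0, 0) [-x clear] — {foot}
2. divider@(1, 0) [-y clear] — {divider, foot}
3. side_panel@(1, 1) [+x clear] — {divider, foot, side_panel}
4. drawer_front@(2, 1) [+x clear] — {divider, drawer_front, foot, side_panel}
5. dowel@(-1, 0) [-y clear] — {divider, dowel, drawer_front, foot, side_panel}
6. rail@(0, 1) [-x clear] — {divider, dowel, drawer_front, foot, rail, side_panel}
7. runner@(0, 2) [-x clear] — {divider, dowel, drawer_front, foot, rail, runner, side_panel}
8. cam@(1, 2) [+x clear] — {cam, divider, dowel, drawer_front, foot, rail, runner, side_panel}
9. back_panel@(1, 3) [-x clear] — {back_panel, cam, divider, dowel, drawer_front, foot, rail, runner, side_panel}

foot; divider; side_panel; drawer_front; dowel; rail; runner; cam; back_panel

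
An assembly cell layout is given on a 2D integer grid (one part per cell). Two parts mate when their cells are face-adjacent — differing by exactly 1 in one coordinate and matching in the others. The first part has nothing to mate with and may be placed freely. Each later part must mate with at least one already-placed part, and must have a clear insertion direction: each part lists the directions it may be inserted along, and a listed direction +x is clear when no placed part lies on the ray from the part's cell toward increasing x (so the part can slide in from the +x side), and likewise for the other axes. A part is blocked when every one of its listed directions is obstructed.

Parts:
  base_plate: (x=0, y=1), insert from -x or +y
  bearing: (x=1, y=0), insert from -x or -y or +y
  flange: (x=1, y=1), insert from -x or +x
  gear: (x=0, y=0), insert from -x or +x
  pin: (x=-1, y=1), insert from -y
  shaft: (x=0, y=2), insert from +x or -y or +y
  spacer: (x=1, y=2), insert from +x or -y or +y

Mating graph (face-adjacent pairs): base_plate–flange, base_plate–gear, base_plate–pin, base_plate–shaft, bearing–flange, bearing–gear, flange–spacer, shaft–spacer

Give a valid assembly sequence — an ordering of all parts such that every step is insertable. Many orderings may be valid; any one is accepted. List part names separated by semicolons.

1. spacer@(1, 2) [+x clear] — {spacer}
2. flange@(1, 1) [-x clear] — {flange, spacer}
3. base_plate@(0, 1) [-x clear] — {base_plate, flange, spacer}
4. pin@(-1, 1) [-y clear] — {base_plate, flange, pin, spacer}
5. gear@(0, 0) [-x clear] — {base_plate, flange, gear, pin, spacer}
6. bearing@(1, 0) [-y clear] — {base_plate, bearing, flange, gear, pin, spacer}
7. shaft@(0, 2) [+y clear] — {base_plate, bearing, flange, gear, pin, shaft, spacer}

spacer; flange; base_plate; pin; gear; bearing; shaft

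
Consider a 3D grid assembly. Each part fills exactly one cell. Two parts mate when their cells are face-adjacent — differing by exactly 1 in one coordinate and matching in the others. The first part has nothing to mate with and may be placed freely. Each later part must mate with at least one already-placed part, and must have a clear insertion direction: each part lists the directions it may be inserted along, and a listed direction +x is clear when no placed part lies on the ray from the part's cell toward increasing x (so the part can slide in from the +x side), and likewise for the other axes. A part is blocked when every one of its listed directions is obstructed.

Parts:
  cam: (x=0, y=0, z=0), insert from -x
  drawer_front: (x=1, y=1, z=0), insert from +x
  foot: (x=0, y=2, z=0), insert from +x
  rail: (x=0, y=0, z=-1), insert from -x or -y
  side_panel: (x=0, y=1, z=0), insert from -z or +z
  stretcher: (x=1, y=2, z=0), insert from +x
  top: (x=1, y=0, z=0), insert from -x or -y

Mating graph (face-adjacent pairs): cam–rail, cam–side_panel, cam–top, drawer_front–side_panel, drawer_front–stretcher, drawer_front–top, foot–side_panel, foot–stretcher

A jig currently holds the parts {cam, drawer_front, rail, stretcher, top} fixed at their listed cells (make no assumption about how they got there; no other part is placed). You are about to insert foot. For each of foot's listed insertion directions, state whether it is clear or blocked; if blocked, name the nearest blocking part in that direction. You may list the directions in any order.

+x: blocked by stretcher

+x: nearest on ray is stretcher@(1, 2, 0) ⇒ blocked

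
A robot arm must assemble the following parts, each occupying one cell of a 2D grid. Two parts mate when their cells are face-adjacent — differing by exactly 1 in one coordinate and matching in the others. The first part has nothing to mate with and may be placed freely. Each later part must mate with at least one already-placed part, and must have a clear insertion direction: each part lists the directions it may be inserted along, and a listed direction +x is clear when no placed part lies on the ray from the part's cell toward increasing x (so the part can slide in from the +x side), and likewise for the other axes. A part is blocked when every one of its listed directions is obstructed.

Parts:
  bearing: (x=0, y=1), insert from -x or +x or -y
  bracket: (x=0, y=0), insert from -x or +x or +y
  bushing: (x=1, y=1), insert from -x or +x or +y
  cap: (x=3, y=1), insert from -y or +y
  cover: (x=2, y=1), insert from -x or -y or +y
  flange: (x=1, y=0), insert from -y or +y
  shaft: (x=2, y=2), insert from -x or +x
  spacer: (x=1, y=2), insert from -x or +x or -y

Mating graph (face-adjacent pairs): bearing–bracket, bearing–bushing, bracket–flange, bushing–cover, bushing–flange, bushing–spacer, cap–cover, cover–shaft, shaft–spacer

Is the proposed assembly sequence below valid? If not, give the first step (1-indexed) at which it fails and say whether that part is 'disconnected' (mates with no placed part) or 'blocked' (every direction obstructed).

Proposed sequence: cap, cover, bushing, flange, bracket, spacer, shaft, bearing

1. cap@(3, 1) [-y clear] — {cap}
2. cover@(2, 1) [-x clear] — {cap, cover}
3. bushing@(1, 1) [-x clear] — {bushing, cap, cover}
4. flange@(1, 0) [-y clear] — {bushing, cap, cover, flange}
5. bracket@(0, 0) [-x clear] — {bracket, bushing, cap, cover, flange}
6. spacer@(1, 2) [-x clear] — {bracket, bushing, cap, cover, flange, spacer}
7. shaft@(2, 2) [+x clear] — {bracket, bushing, cap, cover, flange, shaft, spacer}
8. bearing@(0, 1) [-x clear] — {bearing, bracket, bushing, cap, cover, flange, shaft, spacer}

Valid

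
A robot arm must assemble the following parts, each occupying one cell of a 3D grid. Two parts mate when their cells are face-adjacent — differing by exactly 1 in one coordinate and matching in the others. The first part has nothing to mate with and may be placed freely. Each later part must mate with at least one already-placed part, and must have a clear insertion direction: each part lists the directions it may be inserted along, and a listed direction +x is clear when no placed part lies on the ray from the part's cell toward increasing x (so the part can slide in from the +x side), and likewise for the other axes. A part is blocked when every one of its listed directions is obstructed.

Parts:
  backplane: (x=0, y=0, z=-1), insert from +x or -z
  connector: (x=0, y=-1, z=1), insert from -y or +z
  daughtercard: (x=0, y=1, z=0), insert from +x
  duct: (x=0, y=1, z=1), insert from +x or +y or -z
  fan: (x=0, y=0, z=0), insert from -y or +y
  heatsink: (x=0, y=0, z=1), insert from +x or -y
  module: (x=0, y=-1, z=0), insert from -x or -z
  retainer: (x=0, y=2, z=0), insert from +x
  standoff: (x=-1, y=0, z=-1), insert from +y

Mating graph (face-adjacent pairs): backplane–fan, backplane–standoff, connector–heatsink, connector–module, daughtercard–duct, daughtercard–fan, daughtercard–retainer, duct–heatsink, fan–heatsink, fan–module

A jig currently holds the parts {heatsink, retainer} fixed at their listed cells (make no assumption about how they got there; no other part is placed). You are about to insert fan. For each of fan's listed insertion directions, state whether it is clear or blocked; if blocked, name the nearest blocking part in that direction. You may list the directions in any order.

+y: blocked by retainer; -y: clear

-y: ray from fan(0, 0, 0) has no placed part ⇒ clear
+y: nearest on ray is retainer@(0, 2, 0) ⇒ blocked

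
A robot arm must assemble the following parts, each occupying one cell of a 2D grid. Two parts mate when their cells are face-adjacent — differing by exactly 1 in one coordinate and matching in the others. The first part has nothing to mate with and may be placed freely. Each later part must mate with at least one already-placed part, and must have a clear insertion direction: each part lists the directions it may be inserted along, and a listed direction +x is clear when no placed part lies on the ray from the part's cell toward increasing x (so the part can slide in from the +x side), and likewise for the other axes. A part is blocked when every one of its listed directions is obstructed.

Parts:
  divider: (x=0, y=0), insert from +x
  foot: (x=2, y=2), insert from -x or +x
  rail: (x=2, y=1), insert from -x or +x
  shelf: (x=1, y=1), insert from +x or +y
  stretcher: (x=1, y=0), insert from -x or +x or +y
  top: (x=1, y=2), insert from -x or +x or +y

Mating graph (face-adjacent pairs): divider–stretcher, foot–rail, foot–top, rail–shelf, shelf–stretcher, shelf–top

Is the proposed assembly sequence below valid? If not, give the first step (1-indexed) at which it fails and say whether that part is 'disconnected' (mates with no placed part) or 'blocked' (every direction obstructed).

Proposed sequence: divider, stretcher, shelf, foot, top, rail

Invalid at step 4 (disconnected)

1. divider@(0, 0) [+x clear] — {divider}
2. stretcher@(1, 0) [+x clear] — {divider, stretcher}
3. shelf@(1, 1) [+x clear] — {divider, shelf, stretcher}
4. foot@(2, 2) — no placed neighbour ⇒ disconnected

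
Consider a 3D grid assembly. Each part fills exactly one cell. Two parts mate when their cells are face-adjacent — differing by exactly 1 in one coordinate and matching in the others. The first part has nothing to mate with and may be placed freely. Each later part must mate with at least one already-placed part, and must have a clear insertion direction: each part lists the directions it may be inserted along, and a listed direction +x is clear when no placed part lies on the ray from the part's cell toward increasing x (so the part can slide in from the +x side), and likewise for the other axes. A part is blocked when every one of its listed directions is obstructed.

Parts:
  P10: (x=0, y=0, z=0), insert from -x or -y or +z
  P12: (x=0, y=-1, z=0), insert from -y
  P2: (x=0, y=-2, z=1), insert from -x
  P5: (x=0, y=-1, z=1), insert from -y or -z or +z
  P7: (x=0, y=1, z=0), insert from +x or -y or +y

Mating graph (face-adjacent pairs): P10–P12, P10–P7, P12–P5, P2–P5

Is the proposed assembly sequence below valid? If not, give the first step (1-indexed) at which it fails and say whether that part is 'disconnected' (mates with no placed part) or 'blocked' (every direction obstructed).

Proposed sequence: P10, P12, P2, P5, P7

1. P10@(0, 0, 0) [-x clear] — {P10}
2. P12@(0, -1, 0) [-y clear] — {P10, P12}
3. P2@(0, -2, 1) — no placed neighbour ⇒ disconnected

Invalid at step 3 (disconnected)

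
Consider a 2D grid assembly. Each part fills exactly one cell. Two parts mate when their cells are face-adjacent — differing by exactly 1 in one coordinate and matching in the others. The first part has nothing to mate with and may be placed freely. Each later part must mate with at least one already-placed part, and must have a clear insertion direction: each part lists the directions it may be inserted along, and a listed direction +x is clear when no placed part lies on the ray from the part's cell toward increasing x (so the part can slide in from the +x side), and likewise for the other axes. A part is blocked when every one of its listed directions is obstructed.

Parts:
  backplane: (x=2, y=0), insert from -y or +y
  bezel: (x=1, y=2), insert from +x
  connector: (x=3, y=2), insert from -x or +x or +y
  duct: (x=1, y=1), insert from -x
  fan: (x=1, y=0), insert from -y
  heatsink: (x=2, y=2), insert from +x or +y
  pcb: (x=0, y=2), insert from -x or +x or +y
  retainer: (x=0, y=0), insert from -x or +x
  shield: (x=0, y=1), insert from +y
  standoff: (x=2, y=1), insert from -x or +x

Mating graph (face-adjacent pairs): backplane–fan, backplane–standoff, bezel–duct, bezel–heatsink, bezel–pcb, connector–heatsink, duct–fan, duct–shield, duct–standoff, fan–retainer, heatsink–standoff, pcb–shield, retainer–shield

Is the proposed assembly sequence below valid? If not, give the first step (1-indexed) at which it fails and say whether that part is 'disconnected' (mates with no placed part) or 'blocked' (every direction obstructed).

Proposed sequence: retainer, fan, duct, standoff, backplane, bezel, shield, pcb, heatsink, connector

Valid

1. retainer@(0, 0) [-x clear] — {retainer}
2. fan@(1, 0) [-y clear] — {fan, retainer}
3. duct@(1, 1) [-x clear] — {duct, fan, retainer}
4. standoff@(2, 1) [+x clear] — {duct, fan, retainer, standoff}
5. backplane@(2, 0) [-y clear] — {backplane, duct, fan, retainer, standoff}
6. bezel@(1, 2) [+x clear] — {backplane, bezel, duct, fan, retainer, standoff}
7. shield@(0, 1) [+y clear] — {backplane, bezel, duct, fan, retainer, shield, standoff}
8. pcb@(0, 2) [-x clear] — {backplane, bezel, duct, fan, pcb, retainer, shield, standoff}
9. heatsink@(2, 2) [+x clear] — {backplane, bezel, duct, fan, heatsink, pcb, retainer, shield, standoff}
10. connector@(3, 2) [+x clear] — {backplane, bezel, connector, duct, fan, heatsink, pcb, retainer, shield, standoff}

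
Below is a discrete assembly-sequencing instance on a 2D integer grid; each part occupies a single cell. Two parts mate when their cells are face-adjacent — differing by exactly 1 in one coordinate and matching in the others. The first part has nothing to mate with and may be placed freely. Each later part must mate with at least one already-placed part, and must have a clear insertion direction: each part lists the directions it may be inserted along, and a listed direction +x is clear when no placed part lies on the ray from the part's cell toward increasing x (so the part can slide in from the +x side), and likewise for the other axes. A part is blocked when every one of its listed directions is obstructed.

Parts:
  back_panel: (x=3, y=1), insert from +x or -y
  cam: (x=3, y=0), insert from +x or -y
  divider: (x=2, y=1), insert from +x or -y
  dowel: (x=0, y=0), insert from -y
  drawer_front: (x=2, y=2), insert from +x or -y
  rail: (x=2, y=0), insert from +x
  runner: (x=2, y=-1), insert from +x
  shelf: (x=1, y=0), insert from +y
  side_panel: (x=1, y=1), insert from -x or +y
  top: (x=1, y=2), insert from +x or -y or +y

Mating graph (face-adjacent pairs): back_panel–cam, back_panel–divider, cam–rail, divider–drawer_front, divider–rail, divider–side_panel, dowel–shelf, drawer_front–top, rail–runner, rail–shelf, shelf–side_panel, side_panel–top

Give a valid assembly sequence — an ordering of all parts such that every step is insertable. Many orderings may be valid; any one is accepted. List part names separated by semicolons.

back_panel; divider; drawer_front; rail; runner; shelf; top; side_panel; cam; dowel

1. back_panel@(3, 1) [+x clear] — {back_panel}
2. divider@(2, 1) [-y clear] — {back_panel, divider}
3. drawer_front@(2, 2) [+x clear] — {back_panel, divider, drawer_front}
4. rail@(2, 0) [+x clear] — {back_panel, divider, drawer_front, rail}
5. runner@(2, -1) [+x clear] — {back_panel, divider, drawer_front, rail, runner}
6. shelf@(1, 0) [+y clear] — {back_panel, divider, drawer_front, rail, runner, shelf}
7. top@(1, 2) [+y clear] — {back_panel, divider, drawer_front, rail, runner, shelf, top}
8. side_panel@(1, 1) [-x clear] — {back_panel, divider, drawer_front, rail, runner, shelf, side_panel, top}
9. cam@(3, 0) [+x clear] — {back_panel, cam, divider, drawer_front, rail, runner, shelf, side_panel, top}
10. dowel@(0, 0) [-y clear] — {back_panel, cam, divider, dowel, drawer_front, rail, runner, shelf, side_panel, top}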